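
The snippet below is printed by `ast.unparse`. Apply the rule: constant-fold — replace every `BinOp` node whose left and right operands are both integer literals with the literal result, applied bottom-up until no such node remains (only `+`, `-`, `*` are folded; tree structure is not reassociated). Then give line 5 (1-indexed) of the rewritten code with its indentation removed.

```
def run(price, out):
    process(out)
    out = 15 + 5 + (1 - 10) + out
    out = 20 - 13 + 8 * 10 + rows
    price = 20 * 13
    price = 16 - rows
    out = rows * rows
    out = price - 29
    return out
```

Transformed code:
def run(price, out):
    process(out)
    out = 11 + out
    out = 87 + rows
    price = 260
    price = 16 - rows
    out = rows * rows
    out = price - 29
    return out

price = 260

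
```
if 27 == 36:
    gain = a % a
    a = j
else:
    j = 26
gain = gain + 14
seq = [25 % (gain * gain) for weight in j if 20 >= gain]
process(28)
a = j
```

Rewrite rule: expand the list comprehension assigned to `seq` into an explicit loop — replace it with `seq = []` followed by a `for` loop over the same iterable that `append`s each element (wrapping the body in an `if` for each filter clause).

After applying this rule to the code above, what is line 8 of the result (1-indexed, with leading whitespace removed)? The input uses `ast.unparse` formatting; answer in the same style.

Transformed code:
if 27 == 36:
    gain = a % a
    a = j
else:
    j = 26
gain = gain + 14
seq = []
for weight in j:
    if 20 >= gain:
        seq.append(25 % (gain * gain))
process(28)
a = j

for weight in j:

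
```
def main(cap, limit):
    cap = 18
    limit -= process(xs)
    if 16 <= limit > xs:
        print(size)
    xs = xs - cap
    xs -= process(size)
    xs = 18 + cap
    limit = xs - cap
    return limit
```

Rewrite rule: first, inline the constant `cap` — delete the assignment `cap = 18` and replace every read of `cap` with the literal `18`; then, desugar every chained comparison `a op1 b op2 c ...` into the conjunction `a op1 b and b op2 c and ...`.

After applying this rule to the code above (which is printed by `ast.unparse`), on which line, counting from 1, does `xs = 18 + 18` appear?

7

Transformed code:
def main(cap, limit):
    limit -= process(xs)
    if 16 <= limit and limit > xs:
        print(size)
    xs = xs - 18
    xs -= process(size)
    xs = 18 + 18
    limit = xs - 18
    return limit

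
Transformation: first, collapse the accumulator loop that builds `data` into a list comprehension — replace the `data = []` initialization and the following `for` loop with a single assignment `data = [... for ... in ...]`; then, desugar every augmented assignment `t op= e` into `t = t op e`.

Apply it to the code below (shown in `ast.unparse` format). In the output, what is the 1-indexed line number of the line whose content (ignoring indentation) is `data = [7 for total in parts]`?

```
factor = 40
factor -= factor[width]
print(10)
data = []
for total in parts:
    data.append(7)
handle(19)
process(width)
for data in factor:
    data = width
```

4

Transformed code:
factor = 40
factor = factor - factor[width]
print(10)
data = [7 for total in parts]
handle(19)
process(width)
for data in factor:
    data = width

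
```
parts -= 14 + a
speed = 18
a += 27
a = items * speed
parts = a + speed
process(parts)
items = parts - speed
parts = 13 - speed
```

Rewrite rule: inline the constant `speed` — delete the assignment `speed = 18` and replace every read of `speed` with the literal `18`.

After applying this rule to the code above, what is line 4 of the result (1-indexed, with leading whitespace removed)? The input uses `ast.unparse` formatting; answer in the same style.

Transformed code:
parts -= 14 + a
a += 27
a = items * 18
parts = a + 18
process(parts)
items = parts - 18
parts = 13 - 18

parts = a + 18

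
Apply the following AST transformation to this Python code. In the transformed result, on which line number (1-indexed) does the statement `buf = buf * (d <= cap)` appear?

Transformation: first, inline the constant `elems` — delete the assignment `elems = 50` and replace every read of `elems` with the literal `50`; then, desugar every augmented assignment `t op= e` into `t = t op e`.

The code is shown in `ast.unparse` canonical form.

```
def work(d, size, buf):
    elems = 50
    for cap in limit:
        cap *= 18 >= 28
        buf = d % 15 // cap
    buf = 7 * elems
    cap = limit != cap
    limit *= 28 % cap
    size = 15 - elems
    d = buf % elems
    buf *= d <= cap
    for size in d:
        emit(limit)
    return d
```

Transformed code:
def work(d, size, buf):
    for cap in limit:
        cap = cap * (18 >= 28)
        buf = d % 15 // cap
    buf = 7 * 50
    cap = limit != cap
    limit = limit * (28 % cap)
    size = 15 - 50
    d = buf % 50
    buf = buf * (d <= cap)
    for size in d:
        emit(limit)
    return d

10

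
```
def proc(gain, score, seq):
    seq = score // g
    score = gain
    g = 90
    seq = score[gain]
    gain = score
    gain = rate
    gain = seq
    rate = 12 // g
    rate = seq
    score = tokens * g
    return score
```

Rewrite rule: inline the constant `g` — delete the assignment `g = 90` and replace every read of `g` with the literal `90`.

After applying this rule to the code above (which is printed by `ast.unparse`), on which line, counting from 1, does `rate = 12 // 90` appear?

Transformed code:
def proc(gain, score, seq):
    seq = score // 90
    score = gain
    seq = score[gain]
    gain = score
    gain = rate
    gain = seq
    rate = 12 // 90
    rate = seq
    score = tokens * 90
    return score

8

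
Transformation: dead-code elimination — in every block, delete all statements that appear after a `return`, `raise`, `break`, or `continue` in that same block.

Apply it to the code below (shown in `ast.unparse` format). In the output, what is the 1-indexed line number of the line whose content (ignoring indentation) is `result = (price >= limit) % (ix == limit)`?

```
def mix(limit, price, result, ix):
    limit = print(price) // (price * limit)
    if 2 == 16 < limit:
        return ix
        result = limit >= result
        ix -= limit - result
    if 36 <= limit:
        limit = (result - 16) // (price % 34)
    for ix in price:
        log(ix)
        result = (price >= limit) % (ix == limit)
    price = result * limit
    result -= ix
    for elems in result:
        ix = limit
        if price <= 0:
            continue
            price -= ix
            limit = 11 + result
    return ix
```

Transformed code:
def mix(limit, price, result, ix):
    limit = print(price) // (price * limit)
    if 2 == 16 < limit:
        return ix
    if 36 <= limit:
        limit = (result - 16) // (price % 34)
    for ix in price:
        log(ix)
        result = (price >= limit) % (ix == limit)
    price = result * limit
    result -= ix
    for elems in result:
        ix = limit
        if price <= 0:
            continue
    return ix

9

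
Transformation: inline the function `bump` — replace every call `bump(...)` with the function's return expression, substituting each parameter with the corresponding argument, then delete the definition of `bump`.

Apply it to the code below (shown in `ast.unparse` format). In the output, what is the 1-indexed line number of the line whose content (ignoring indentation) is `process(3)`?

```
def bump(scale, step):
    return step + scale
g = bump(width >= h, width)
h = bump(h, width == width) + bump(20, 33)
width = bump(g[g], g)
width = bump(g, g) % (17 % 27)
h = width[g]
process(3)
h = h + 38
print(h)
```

Transformed code:
g = width + (width >= h)
h = (width == width) + h + (33 + 20)
width = g + g[g]
width = (g + g) % (17 % 27)
h = width[g]
process(3)
h = h + 38
print(h)

6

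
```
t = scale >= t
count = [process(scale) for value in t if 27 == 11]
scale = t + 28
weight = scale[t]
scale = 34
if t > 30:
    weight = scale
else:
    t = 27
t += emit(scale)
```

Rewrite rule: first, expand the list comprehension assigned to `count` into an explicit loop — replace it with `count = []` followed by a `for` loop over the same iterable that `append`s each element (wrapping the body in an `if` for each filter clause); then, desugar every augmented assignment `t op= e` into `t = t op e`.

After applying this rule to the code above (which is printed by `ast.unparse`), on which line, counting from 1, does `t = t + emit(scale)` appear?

13

Transformed code:
t = scale >= t
count = []
for value in t:
    if 27 == 11:
        count.append(process(scale))
scale = t + 28
weight = scale[t]
scale = 34
if t > 30:
    weight = scale
else:
    t = 27
t = t + emit(scale)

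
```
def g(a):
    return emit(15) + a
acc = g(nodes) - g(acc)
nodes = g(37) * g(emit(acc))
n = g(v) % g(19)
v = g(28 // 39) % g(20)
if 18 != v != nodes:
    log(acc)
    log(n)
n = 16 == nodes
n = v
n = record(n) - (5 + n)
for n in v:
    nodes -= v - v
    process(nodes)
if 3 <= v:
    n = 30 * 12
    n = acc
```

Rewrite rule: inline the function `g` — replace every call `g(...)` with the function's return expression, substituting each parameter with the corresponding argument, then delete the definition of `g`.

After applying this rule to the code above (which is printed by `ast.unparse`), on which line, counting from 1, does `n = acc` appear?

16

Transformed code:
acc = emit(15) + nodes - (emit(15) + acc)
nodes = (emit(15) + 37) * (emit(15) + emit(acc))
n = (emit(15) + v) % (emit(15) + 19)
v = (emit(15) + 28 // 39) % (emit(15) + 20)
if 18 != v != nodes:
    log(acc)
    log(n)
n = 16 == nodes
n = v
n = record(n) - (5 + n)
for n in v:
    nodes -= v - v
    process(nodes)
if 3 <= v:
    n = 30 * 12
    n = acc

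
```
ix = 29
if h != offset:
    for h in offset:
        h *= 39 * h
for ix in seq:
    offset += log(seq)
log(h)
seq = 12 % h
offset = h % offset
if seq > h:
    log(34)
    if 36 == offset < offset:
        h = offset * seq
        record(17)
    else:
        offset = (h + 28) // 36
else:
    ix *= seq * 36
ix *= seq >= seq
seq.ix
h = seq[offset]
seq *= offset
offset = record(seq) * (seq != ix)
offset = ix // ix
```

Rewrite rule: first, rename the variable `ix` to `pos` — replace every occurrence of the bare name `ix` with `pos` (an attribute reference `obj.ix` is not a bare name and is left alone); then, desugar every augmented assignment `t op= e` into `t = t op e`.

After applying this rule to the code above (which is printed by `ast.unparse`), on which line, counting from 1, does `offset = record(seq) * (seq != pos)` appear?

23

Transformed code:
pos = 29
if h != offset:
    for h in offset:
        h = h * (39 * h)
for pos in seq:
    offset = offset + log(seq)
log(h)
seq = 12 % h
offset = h % offset
if seq > h:
    log(34)
    if 36 == offset < offset:
        h = offset * seq
        record(17)
    else:
        offset = (h + 28) // 36
else:
    pos = pos * (seq * 36)
pos = pos * (seq >= seq)
seq.ix
h = seq[offset]
seq = seq * offset
offset = record(seq) * (seq != pos)
offset = pos // pos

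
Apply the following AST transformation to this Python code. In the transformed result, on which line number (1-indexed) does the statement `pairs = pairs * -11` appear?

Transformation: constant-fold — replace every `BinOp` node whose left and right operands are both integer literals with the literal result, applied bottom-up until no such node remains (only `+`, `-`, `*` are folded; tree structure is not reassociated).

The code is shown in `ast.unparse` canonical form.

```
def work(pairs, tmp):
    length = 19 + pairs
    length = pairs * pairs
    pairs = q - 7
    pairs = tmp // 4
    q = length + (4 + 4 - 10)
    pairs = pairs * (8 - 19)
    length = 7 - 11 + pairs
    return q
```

Transformed code:
def work(pairs, tmp):
    length = 19 + pairs
    length = pairs * pairs
    pairs = q - 7
    pairs = tmp // 4
    q = length + -2
    pairs = pairs * -11
    length = -4 + pairs
    return q

7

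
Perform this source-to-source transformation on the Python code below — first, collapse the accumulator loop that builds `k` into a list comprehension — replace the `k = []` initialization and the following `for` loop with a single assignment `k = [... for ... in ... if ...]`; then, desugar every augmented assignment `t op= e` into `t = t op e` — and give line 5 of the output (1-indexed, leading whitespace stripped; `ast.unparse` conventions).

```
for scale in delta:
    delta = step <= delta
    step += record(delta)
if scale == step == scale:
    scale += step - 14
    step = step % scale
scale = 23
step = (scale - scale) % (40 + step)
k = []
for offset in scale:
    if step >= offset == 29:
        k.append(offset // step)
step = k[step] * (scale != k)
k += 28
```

scale = scale + (step - 14)

Transformed code:
for scale in delta:
    delta = step <= delta
    step = step + record(delta)
if scale == step == scale:
    scale = scale + (step - 14)
    step = step % scale
scale = 23
step = (scale - scale) % (40 + step)
k = [offset // step for offset in scale if step >= offset == 29]
step = k[step] * (scale != k)
k = k + 28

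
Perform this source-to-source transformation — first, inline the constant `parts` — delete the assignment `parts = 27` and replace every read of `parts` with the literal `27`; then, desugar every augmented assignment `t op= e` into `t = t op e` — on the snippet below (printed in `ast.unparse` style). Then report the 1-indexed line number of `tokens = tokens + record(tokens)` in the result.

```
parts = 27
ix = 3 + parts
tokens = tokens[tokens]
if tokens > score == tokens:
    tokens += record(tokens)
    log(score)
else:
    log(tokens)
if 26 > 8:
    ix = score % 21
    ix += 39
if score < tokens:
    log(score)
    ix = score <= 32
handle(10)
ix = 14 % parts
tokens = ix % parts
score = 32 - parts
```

Transformed code:
ix = 3 + 27
tokens = tokens[tokens]
if tokens > score == tokens:
    tokens = tokens + record(tokens)
    log(score)
else:
    log(tokens)
if 26 > 8:
    ix = score % 21
    ix = ix + 39
if score < tokens:
    log(score)
    ix = score <= 32
handle(10)
ix = 14 % 27
tokens = ix % 27
score = 32 - 27

4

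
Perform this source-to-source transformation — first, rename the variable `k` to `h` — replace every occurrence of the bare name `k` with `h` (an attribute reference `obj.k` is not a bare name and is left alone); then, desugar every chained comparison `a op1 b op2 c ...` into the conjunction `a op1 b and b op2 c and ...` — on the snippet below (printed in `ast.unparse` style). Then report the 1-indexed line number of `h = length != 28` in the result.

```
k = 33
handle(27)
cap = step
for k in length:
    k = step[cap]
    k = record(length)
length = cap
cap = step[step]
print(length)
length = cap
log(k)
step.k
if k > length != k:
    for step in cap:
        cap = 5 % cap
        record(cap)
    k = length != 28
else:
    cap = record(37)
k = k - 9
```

17

Transformed code:
h = 33
handle(27)
cap = step
for h in length:
    h = step[cap]
    h = record(length)
length = cap
cap = step[step]
print(length)
length = cap
log(h)
step.k
if h > length and length != h:
    for step in cap:
        cap = 5 % cap
        record(cap)
    h = length != 28
else:
    cap = record(37)
h = h - 9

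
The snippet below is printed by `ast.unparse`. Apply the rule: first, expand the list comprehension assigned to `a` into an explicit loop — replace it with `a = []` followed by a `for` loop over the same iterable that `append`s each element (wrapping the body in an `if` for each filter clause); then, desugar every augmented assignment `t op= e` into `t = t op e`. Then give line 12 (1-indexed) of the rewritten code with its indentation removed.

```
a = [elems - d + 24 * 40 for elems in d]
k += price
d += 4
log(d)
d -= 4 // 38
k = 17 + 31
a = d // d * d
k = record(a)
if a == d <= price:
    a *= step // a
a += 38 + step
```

Transformed code:
a = []
for elems in d:
    a.append(elems - d + 24 * 40)
k = k + price
d = d + 4
log(d)
d = d - 4 // 38
k = 17 + 31
a = d // d * d
k = record(a)
if a == d <= price:
    a = a * (step // a)
a = a + (38 + step)

a = a * (step // a)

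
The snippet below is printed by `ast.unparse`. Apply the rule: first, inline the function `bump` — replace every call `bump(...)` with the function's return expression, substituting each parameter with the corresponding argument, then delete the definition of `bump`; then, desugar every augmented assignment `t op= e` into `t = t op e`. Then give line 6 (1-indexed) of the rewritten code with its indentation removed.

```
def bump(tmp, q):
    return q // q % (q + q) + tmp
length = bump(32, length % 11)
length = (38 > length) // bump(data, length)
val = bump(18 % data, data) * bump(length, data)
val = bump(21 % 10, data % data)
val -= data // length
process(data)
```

Transformed code:
length = length % 11 // (length % 11) % (length % 11 + length % 11) + 32
length = (38 > length) // (length // length % (length + length) + data)
val = (data // data % (data + data) + 18 % data) * (data // data % (data + data) + length)
val = data % data // (data % data) % (data % data + data % data) + 21 % 10
val = val - data // length
process(data)

process(data)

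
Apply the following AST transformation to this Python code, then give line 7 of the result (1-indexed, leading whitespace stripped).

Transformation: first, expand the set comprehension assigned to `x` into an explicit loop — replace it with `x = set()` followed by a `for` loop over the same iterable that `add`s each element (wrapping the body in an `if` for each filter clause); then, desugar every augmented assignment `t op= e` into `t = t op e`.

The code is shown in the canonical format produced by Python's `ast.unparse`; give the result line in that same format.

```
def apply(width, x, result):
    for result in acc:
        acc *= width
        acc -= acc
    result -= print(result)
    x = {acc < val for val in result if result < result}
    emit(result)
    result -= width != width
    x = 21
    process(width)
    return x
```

for val in result:

Transformed code:
def apply(width, x, result):
    for result in acc:
        acc = acc * width
        acc = acc - acc
    result = result - print(result)
    x = set()
    for val in result:
        if result < result:
            x.add(acc < val)
    emit(result)
    result = result - (width != width)
    x = 21
    process(width)
    return x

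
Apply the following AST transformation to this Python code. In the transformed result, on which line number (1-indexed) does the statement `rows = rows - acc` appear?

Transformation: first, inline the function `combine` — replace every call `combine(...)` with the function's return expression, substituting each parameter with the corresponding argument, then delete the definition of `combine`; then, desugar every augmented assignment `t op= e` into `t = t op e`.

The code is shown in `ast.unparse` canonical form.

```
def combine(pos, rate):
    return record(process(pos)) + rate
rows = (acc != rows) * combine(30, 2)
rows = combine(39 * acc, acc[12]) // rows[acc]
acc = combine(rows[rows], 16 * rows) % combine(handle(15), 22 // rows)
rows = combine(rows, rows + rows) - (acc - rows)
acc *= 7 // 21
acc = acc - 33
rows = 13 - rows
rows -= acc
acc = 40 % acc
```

8

Transformed code:
rows = (acc != rows) * (record(process(30)) + 2)
rows = (record(process(39 * acc)) + acc[12]) // rows[acc]
acc = (record(process(rows[rows])) + 16 * rows) % (record(process(handle(15))) + 22 // rows)
rows = record(process(rows)) + (rows + rows) - (acc - rows)
acc = acc * (7 // 21)
acc = acc - 33
rows = 13 - rows
rows = rows - acc
acc = 40 % acc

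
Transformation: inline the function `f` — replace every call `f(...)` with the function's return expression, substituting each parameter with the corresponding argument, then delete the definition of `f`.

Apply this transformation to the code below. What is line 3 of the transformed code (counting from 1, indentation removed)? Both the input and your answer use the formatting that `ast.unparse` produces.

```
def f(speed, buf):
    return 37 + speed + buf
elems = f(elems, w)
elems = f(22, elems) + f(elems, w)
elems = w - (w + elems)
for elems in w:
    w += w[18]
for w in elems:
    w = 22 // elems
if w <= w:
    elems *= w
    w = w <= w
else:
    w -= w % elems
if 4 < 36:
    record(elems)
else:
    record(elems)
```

elems = w - (w + elems)

Transformed code:
elems = 37 + elems + w
elems = 37 + 22 + elems + (37 + elems + w)
elems = w - (w + elems)
for elems in w:
    w += w[18]
for w in elems:
    w = 22 // elems
if w <= w:
    elems *= w
    w = w <= w
else:
    w -= w % elems
if 4 < 36:
    record(elems)
else:
    record(elems)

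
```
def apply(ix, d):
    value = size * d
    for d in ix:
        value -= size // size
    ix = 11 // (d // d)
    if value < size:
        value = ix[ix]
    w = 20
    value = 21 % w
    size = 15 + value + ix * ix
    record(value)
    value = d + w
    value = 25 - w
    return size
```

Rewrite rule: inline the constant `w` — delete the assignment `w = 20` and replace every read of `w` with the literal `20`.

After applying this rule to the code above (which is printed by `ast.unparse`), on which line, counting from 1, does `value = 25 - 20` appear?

12

Transformed code:
def apply(ix, d):
    value = size * d
    for d in ix:
        value -= size // size
    ix = 11 // (d // d)
    if value < size:
        value = ix[ix]
    value = 21 % 20
    size = 15 + value + ix * ix
    record(value)
    value = d + 20
    value = 25 - 20
    return size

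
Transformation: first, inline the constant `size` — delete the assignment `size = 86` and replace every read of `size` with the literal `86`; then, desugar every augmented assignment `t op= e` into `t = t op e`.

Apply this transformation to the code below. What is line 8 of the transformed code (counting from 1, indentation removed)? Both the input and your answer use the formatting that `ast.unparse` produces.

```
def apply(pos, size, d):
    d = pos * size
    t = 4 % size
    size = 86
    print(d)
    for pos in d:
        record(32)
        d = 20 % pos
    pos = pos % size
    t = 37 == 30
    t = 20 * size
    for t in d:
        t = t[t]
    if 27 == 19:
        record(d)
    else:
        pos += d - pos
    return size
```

pos = pos % 86

Transformed code:
def apply(pos, size, d):
    d = pos * 86
    t = 4 % 86
    print(d)
    for pos in d:
        record(32)
        d = 20 % pos
    pos = pos % 86
    t = 37 == 30
    t = 20 * 86
    for t in d:
        t = t[t]
    if 27 == 19:
        record(d)
    else:
        pos = pos + (d - pos)
    return 86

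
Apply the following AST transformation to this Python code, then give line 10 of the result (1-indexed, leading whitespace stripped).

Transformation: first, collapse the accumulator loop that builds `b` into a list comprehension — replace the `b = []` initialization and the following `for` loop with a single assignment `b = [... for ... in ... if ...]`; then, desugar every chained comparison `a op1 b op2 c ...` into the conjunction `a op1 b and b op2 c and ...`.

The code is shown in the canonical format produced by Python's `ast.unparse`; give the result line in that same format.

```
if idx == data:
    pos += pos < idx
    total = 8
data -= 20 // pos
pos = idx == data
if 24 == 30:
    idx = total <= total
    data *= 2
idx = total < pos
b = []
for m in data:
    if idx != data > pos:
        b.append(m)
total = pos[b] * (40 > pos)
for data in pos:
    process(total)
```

b = [m for m in data if idx != data and data > pos]

Transformed code:
if idx == data:
    pos += pos < idx
    total = 8
data -= 20 // pos
pos = idx == data
if 24 == 30:
    idx = total <= total
    data *= 2
idx = total < pos
b = [m for m in data if idx != data and data > pos]
total = pos[b] * (40 > pos)
for data in pos:
    process(total)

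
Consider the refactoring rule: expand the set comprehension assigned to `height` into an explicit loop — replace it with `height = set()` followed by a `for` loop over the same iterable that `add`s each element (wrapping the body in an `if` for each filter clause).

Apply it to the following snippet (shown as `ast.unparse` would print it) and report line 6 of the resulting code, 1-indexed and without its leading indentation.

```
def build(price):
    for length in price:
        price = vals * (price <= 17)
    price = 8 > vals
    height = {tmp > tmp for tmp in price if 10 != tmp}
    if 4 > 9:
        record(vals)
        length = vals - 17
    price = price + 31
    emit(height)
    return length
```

for tmp in price:

Transformed code:
def build(price):
    for length in price:
        price = vals * (price <= 17)
    price = 8 > vals
    height = set()
    for tmp in price:
        if 10 != tmp:
            height.add(tmp > tmp)
    if 4 > 9:
        record(vals)
        length = vals - 17
    price = price + 31
    emit(height)
    return length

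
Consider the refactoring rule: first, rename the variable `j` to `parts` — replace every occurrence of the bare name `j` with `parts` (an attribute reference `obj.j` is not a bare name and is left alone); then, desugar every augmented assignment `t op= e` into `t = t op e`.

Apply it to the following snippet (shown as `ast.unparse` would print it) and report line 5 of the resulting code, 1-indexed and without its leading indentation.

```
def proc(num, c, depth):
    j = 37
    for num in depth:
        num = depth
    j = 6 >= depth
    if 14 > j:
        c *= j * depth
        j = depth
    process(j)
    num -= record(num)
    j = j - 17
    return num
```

Transformed code:
def proc(num, c, depth):
    parts = 37
    for num in depth:
        num = depth
    parts = 6 >= depth
    if 14 > parts:
        c = c * (parts * depth)
        parts = depth
    process(parts)
    num = num - record(num)
    parts = parts - 17
    return num

parts = 6 >= depth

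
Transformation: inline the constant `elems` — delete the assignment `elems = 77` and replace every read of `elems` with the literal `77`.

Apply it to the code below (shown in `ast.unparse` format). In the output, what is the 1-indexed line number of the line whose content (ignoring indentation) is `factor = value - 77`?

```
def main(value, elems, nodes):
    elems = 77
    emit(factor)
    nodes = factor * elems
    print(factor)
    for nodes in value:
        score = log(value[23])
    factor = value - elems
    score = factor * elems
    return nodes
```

Transformed code:
def main(value, elems, nodes):
    emit(factor)
    nodes = factor * 77
    print(factor)
    for nodes in value:
        score = log(value[23])
    factor = value - 77
    score = factor * 77
    return nodes

7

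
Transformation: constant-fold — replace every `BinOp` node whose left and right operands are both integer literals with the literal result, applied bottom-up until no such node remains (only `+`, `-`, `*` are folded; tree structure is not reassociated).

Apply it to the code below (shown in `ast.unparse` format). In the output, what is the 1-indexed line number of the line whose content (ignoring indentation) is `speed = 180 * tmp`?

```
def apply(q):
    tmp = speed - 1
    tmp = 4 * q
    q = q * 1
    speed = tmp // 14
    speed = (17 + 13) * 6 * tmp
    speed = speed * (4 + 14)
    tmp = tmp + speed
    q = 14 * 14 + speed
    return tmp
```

6

Transformed code:
def apply(q):
    tmp = speed - 1
    tmp = 4 * q
    q = q * 1
    speed = tmp // 14
    speed = 180 * tmp
    speed = speed * 18
    tmp = tmp + speed
    q = 196 + speed
    return tmp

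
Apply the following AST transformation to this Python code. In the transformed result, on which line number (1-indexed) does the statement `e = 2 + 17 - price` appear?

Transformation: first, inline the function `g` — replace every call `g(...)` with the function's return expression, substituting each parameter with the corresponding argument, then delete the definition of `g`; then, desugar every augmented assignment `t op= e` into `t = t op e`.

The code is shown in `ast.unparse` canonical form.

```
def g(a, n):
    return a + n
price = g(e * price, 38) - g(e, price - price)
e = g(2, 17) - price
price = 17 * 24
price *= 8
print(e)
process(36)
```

2

Transformed code:
price = e * price + 38 - (e + (price - price))
e = 2 + 17 - price
price = 17 * 24
price = price * 8
print(e)
process(36)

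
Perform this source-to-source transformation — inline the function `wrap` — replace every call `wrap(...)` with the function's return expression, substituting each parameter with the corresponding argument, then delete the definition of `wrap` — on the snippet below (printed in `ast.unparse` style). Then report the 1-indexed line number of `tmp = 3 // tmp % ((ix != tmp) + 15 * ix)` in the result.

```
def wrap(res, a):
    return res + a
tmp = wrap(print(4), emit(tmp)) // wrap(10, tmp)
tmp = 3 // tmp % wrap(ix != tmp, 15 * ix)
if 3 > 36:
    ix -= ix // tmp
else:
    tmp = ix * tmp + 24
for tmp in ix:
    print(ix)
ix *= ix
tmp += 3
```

Transformed code:
tmp = (print(4) + emit(tmp)) // (10 + tmp)
tmp = 3 // tmp % ((ix != tmp) + 15 * ix)
if 3 > 36:
    ix -= ix // tmp
else:
    tmp = ix * tmp + 24
for tmp in ix:
    print(ix)
ix *= ix
tmp += 3

2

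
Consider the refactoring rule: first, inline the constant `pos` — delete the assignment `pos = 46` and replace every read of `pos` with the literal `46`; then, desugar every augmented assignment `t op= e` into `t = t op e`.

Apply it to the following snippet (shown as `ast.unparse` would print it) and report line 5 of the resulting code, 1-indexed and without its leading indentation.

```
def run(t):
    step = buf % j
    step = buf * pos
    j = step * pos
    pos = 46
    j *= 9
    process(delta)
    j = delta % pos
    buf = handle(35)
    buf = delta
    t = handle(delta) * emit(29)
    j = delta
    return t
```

Transformed code:
def run(t):
    step = buf % j
    step = buf * 46
    j = step * 46
    j = j * 9
    process(delta)
    j = delta % 46
    buf = handle(35)
    buf = delta
    t = handle(delta) * emit(29)
    j = delta
    return t

j = j * 9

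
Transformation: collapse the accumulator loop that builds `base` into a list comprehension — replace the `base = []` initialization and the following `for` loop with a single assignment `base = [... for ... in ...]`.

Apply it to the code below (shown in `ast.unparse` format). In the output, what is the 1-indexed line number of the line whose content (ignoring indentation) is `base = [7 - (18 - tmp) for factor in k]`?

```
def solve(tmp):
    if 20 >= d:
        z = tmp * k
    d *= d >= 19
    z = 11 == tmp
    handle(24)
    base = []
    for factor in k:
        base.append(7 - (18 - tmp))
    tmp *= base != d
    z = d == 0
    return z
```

Transformed code:
def solve(tmp):
    if 20 >= d:
        z = tmp * k
    d *= d >= 19
    z = 11 == tmp
    handle(24)
    base = [7 - (18 - tmp) for factor in k]
    tmp *= base != d
    z = d == 0
    return z

7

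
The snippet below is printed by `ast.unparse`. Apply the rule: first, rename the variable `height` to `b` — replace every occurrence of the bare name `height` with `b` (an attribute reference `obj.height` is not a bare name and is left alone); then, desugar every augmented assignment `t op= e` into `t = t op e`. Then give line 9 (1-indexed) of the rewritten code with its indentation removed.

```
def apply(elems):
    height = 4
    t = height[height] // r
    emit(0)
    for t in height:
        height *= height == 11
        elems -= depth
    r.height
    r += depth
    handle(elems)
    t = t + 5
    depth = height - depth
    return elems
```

Transformed code:
def apply(elems):
    b = 4
    t = b[b] // r
    emit(0)
    for t in b:
        b = b * (b == 11)
        elems = elems - depth
    r.height
    r = r + depth
    handle(elems)
    t = t + 5
    depth = b - depth
    return elems

r = r + depth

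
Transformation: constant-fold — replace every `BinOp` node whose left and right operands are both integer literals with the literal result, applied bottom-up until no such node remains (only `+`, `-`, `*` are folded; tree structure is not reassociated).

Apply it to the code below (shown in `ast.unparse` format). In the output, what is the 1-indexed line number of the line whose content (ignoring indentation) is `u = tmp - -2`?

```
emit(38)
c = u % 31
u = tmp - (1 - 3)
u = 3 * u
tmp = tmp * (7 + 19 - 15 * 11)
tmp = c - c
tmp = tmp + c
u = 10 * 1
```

3

Transformed code:
emit(38)
c = u % 31
u = tmp - -2
u = 3 * u
tmp = tmp * -139
tmp = c - c
tmp = tmp + c
u = 10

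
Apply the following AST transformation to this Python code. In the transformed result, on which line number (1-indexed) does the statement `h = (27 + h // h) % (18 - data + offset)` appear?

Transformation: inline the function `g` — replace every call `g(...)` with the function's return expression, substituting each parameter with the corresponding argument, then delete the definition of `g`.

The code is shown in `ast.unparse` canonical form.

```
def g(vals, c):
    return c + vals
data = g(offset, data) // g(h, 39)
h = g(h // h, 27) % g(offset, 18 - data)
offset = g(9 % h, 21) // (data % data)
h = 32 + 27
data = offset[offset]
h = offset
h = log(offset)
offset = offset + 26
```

Transformed code:
data = (data + offset) // (39 + h)
h = (27 + h // h) % (18 - data + offset)
offset = (21 + 9 % h) // (data % data)
h = 32 + 27
data = offset[offset]
h = offset
h = log(offset)
offset = offset + 26

2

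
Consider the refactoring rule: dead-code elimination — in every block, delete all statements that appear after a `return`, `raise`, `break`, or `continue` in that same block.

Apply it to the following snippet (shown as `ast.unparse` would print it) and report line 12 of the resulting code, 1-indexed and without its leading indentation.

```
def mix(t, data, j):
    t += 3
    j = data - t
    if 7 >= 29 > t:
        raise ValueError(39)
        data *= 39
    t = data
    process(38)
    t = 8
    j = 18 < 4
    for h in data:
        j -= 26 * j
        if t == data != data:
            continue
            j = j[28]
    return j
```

if t == data != data:

Transformed code:
def mix(t, data, j):
    t += 3
    j = data - t
    if 7 >= 29 > t:
        raise ValueError(39)
    t = data
    process(38)
    t = 8
    j = 18 < 4
    for h in data:
        j -= 26 * j
        if t == data != data:
            continue
    return j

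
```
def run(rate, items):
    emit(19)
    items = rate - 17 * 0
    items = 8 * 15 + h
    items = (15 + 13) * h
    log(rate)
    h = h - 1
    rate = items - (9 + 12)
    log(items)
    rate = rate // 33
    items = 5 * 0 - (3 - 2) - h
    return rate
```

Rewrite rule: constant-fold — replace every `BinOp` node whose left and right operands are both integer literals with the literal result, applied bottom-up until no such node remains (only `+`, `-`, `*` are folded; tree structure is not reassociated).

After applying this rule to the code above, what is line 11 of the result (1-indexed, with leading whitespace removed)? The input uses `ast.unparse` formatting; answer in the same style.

Transformed code:
def run(rate, items):
    emit(19)
    items = rate - 0
    items = 120 + h
    items = 28 * h
    log(rate)
    h = h - 1
    rate = items - 21
    log(items)
    rate = rate // 33
    items = -1 - h
    return rate

items = -1 - h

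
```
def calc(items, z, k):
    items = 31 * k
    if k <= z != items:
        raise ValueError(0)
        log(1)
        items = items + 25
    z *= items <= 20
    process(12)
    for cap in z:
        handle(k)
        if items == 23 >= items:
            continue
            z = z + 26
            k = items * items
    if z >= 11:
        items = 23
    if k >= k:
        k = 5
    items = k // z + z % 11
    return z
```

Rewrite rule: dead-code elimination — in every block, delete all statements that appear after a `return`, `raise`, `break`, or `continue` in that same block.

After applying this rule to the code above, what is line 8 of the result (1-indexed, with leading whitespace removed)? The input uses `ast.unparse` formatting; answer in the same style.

handle(k)

Transformed code:
def calc(items, z, k):
    items = 31 * k
    if k <= z != items:
        raise ValueError(0)
    z *= items <= 20
    process(12)
    for cap in z:
        handle(k)
        if items == 23 >= items:
            continue
    if z >= 11:
        items = 23
    if k >= k:
        k = 5
    items = k // z + z % 11
    return z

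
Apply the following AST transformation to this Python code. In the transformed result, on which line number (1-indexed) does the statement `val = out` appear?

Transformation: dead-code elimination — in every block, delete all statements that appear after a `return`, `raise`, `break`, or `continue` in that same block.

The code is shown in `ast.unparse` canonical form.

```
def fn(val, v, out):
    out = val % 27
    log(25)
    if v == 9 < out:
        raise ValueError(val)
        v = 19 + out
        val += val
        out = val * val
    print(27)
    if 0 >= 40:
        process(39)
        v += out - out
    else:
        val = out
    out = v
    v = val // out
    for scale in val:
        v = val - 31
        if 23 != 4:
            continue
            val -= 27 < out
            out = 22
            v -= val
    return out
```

Transformed code:
def fn(val, v, out):
    out = val % 27
    log(25)
    if v == 9 < out:
        raise ValueError(val)
    print(27)
    if 0 >= 40:
        process(39)
        v += out - out
    else:
        val = out
    out = v
    v = val // out
    for scale in val:
        v = val - 31
        if 23 != 4:
            continue
    return out

11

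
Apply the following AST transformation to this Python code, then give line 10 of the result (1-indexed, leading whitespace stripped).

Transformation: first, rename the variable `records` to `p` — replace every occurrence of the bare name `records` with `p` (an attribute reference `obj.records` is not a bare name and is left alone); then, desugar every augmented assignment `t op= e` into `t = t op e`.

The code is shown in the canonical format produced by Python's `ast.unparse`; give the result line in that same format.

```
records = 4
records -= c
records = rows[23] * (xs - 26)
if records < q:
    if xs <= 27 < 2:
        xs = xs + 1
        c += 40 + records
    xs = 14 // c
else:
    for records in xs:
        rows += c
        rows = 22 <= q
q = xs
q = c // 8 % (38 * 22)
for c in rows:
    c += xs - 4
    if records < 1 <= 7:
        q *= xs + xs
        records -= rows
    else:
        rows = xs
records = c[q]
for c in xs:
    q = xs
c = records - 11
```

Transformed code:
p = 4
p = p - c
p = rows[23] * (xs - 26)
if p < q:
    if xs <= 27 < 2:
        xs = xs + 1
        c = c + (40 + p)
    xs = 14 // c
else:
    for p in xs:
        rows = rows + c
        rows = 22 <= q
q = xs
q = c // 8 % (38 * 22)
for c in rows:
    c = c + (xs - 4)
    if p < 1 <= 7:
        q = q * (xs + xs)
        p = p - rows
    else:
        rows = xs
p = c[q]
for c in xs:
    q = xs
c = p - 11

for p in xs:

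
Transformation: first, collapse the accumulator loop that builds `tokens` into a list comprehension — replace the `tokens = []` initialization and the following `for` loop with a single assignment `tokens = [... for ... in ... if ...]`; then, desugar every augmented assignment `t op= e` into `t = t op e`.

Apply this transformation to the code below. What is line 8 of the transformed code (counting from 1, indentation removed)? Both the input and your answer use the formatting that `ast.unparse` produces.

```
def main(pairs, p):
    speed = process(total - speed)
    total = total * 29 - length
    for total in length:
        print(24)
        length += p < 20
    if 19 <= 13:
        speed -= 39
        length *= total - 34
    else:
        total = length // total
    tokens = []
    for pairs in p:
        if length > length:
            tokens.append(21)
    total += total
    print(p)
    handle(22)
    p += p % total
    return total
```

Transformed code:
def main(pairs, p):
    speed = process(total - speed)
    total = total * 29 - length
    for total in length:
        print(24)
        length = length + (p < 20)
    if 19 <= 13:
        speed = speed - 39
        length = length * (total - 34)
    else:
        total = length // total
    tokens = [21 for pairs in p if length > length]
    total = total + total
    print(p)
    handle(22)
    p = p + p % total
    return total

speed = speed - 39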